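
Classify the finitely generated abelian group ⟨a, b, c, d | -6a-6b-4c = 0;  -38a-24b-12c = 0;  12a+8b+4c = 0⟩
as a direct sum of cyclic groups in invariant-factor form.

rank_ℚ(R)=3; free=4−3=1
SNF(R) diag = [2, 2, 4] → torsion [2, 2, 4]

Answer: M ≅ ℤ^1 ⊕ ℤ/2 ⊕ ℤ/2 ⊕ ℤ/4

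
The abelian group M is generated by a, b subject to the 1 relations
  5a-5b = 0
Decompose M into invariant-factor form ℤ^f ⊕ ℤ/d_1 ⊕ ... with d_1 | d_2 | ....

rank_ℚ(R)=1; free=2−1=1
SNF(R) diag = [5] → torsion [5]

Answer: M ≅ ℤ^1 ⊕ ℤ/5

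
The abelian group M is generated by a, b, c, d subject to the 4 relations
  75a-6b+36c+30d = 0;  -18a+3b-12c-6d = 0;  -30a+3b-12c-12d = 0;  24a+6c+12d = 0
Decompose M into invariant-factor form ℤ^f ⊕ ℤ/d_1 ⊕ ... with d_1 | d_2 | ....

Answer: M ≅ ℤ/3 ⊕ ℤ/3 ⊕ ℤ/6 ⊕ ℤ/6

Derivation:
rank_ℚ(R)=4; free=4−4=0
SNF(R) diag = [3, 3, 6, 6] → torsion [3, 3, 6, 6]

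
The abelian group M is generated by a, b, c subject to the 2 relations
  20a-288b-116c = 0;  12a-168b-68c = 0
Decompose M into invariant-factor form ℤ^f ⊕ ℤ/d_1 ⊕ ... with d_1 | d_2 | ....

Answer: M ≅ ℤ^1 ⊕ ℤ/4 ⊕ ℤ/8

Derivation:
rank_ℚ(R)=2; free=3−2=1
SNF(R) diag = [4, 8] → torsion [4, 8]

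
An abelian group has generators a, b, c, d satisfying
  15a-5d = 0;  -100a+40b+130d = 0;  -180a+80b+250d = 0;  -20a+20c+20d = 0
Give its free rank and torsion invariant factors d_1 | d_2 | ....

Answer: M ≅ ℤ/5 ⊕ ℤ/10 ⊕ ℤ/20 ⊕ ℤ/40

Derivation:
rank_ℚ(R)=4; free=4−4=0
SNF(R) diag = [5, 10, 20, 40] → torsion [5, 10, 20, 40]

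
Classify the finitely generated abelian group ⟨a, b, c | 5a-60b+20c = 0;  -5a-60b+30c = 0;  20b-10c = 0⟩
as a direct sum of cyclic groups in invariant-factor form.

Answer: M ≅ ℤ/5 ⊕ ℤ/10 ⊕ ℤ/20

Derivation:
rank_ℚ(R)=3; free=3−3=0
SNF(R) diag = [5, 10, 20] → torsion [5, 10, 20]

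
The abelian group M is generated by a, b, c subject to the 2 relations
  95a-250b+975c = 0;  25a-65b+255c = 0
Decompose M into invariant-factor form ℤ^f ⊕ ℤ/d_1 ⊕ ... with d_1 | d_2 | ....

rank_ℚ(R)=2; free=3−2=1
SNF(R) diag = [5, 15] → torsion [5, 15]

Answer: M ≅ ℤ^1 ⊕ ℤ/5 ⊕ ℤ/15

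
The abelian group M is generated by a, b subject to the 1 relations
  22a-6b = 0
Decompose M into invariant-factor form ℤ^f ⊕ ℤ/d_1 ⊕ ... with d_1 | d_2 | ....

rank_ℚ(R)=1; free=2−1=1
SNF(R) diag = [2] → torsion [2]

Answer: M ≅ ℤ^1 ⊕ ℤ/2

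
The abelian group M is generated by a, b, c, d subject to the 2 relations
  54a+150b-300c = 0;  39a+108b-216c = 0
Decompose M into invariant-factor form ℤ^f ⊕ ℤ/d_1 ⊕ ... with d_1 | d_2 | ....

Answer: M ≅ ℤ^2 ⊕ ℤ/3 ⊕ ℤ/6

Derivation:
rank_ℚ(R)=2; free=4−2=2
SNF(R) diag = [3, 6] → torsion [3, 6]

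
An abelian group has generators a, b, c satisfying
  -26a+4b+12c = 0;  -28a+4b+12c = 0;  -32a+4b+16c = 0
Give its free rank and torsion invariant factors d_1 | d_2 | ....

rank_ℚ(R)=3; free=3−3=0
SNF(R) diag = [2, 4, 4] → torsion [2, 4, 4]

Answer: M ≅ ℤ/2 ⊕ ℤ/4 ⊕ ℤ/4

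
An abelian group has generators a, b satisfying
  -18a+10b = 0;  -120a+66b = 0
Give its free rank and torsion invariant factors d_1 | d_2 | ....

rank_ℚ(R)=2; free=2−2=0
SNF(R) diag = [2, 6] → torsion [2, 6]

Answer: M ≅ ℤ/2 ⊕ ℤ/6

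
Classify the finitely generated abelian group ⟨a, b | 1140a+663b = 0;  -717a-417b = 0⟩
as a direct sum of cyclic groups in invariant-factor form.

Answer: M ≅ ℤ/3 ⊕ ℤ/3

Derivation:
rank_ℚ(R)=2; free=2−2=0
SNF(R) diag = [3, 3] → torsion [3, 3]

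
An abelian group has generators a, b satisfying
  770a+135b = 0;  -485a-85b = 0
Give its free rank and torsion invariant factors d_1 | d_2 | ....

Answer: M ≅ ℤ/5 ⊕ ℤ/5

Derivation:
rank_ℚ(R)=2; free=2−2=0
SNF(R) diag = [5, 5] → torsion [5, 5]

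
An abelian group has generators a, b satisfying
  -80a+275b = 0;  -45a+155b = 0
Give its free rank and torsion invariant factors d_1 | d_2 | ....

rank_ℚ(R)=2; free=2−2=0
SNF(R) diag = [5, 5] → torsion [5, 5]

Answer: M ≅ ℤ/5 ⊕ ℤ/5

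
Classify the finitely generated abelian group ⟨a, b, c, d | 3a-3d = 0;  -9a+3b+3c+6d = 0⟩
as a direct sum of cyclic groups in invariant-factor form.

Answer: M ≅ ℤ^2 ⊕ ℤ/3 ⊕ ℤ/3

Derivation:
rank_ℚ(R)=2; free=4−2=2
SNF(R) diag = [3, 3] → torsion [3, 3]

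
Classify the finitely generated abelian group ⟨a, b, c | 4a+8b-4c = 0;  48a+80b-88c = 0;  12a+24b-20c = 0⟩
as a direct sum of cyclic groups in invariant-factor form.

rank_ℚ(R)=3; free=3−3=0
SNF(R) diag = [4, 8, 16] → torsion [4, 8, 16]

Answer: M ≅ ℤ/4 ⊕ ℤ/8 ⊕ ℤ/16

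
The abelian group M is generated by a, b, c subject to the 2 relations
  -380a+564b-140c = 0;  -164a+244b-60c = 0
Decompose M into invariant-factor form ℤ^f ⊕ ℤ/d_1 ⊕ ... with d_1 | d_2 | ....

Answer: M ≅ ℤ^1 ⊕ ℤ/4 ⊕ ℤ/8

Derivation:
rank_ℚ(R)=2; free=3−2=1
SNF(R) diag = [4, 8] → torsion [4, 8]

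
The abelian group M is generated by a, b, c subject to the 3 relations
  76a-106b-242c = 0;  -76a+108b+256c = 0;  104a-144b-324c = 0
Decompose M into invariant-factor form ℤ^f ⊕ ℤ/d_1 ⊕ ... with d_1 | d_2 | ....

rank_ℚ(R)=3; free=3−3=0
SNF(R) diag = [2, 4, 4] → torsion [2, 4, 4]

Answer: M ≅ ℤ/2 ⊕ ℤ/4 ⊕ ℤ/4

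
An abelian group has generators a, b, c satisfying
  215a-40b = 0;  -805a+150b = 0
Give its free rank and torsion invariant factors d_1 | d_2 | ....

rank_ℚ(R)=2; free=3−2=1
SNF(R) diag = [5, 10] → torsion [5, 10]

Answer: M ≅ ℤ^1 ⊕ ℤ/5 ⊕ ℤ/10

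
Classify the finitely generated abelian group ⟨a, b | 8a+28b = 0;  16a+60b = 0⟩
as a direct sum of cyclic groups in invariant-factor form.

Answer: M ≅ ℤ/4 ⊕ ℤ/8

Derivation:
rank_ℚ(R)=2; free=2−2=0
SNF(R) diag = [4, 8] → torsion [4, 8]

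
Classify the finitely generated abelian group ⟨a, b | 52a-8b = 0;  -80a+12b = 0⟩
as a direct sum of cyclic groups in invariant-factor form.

rank_ℚ(R)=2; free=2−2=0
SNF(R) diag = [4, 4] → torsion [4, 4]

Answer: M ≅ ℤ/4 ⊕ ℤ/4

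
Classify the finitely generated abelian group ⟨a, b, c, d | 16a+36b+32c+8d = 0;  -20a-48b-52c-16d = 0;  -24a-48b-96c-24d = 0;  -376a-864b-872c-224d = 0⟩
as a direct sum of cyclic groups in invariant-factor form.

Answer: M ≅ ℤ/4 ⊕ ℤ/12 ⊕ ℤ/24 ⊕ ℤ/48

Derivation:
rank_ℚ(R)=4; free=4−4=0
SNF(R) diag = [4, 12, 24, 48] → torsion [4, 12, 24, 48]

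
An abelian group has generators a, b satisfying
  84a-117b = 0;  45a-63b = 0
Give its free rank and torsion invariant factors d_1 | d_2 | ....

rank_ℚ(R)=2; free=2−2=0
SNF(R) diag = [3, 9] → torsion [3, 9]

Answer: M ≅ ℤ/3 ⊕ ℤ/9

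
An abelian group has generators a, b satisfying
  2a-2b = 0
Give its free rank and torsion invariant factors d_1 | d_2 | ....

Answer: M ≅ ℤ^1 ⊕ ℤ/2

Derivation:
rank_ℚ(R)=1; free=2−1=1
SNF(R) diag = [2] → torsion [2]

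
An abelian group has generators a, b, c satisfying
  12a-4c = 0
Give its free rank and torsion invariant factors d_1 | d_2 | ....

rank_ℚ(R)=1; free=3−1=2
SNF(R) diag = [4] → torsion [4]

Answer: M ≅ ℤ^2 ⊕ ℤ/4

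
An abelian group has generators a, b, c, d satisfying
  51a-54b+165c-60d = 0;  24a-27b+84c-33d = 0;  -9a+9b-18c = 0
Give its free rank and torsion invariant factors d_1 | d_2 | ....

Answer: M ≅ ℤ^1 ⊕ ℤ/3 ⊕ ℤ/9 ⊕ ℤ/27

Derivation:
rank_ℚ(R)=3; free=4−3=1
SNF(R) diag = [3, 9, 27] → torsion [3, 9, 27]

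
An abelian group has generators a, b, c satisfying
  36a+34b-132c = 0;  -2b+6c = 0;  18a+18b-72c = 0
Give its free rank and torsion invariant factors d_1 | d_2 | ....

rank_ℚ(R)=3; free=3−3=0
SNF(R) diag = [2, 6, 18] → torsion [2, 6, 18]

Answer: M ≅ ℤ/2 ⊕ ℤ/6 ⊕ ℤ/18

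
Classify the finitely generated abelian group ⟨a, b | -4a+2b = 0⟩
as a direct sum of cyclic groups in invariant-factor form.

rank_ℚ(R)=1; free=2−1=1
SNF(R) diag = [2] → torsion [2]

Answer: M ≅ ℤ^1 ⊕ ℤ/2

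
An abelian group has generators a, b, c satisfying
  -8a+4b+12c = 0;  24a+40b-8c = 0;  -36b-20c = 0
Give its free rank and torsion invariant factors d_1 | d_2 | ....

Answer: M ≅ ℤ/4 ⊕ ℤ/8 ⊕ ℤ/8

Derivation:
rank_ℚ(R)=3; free=3−3=0
SNF(R) diag = [4, 8, 8] → torsion [4, 8, 8]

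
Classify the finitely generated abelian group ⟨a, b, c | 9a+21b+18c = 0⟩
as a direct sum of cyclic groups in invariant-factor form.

Answer: M ≅ ℤ^2 ⊕ ℤ/3

Derivation:
rank_ℚ(R)=1; free=3−1=2
SNF(R) diag = [3] → torsion [3]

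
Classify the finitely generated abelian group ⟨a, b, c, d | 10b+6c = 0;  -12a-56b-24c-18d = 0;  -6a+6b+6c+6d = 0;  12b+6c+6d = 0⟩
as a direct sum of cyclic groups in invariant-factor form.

Answer: M ≅ ℤ/2 ⊕ ℤ/6 ⊕ ℤ/6 ⊕ ℤ/6

Derivation:
rank_ℚ(R)=4; free=4−4=0
SNF(R) diag = [2, 6, 6, 6] → torsion [2, 6, 6, 6]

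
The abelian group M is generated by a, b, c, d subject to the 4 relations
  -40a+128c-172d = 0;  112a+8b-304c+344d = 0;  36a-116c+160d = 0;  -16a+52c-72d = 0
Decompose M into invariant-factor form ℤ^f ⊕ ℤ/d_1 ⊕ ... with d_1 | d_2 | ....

Answer: M ≅ ℤ/4 ⊕ ℤ/4 ⊕ ℤ/4 ⊕ ℤ/8

Derivation:
rank_ℚ(R)=4; free=4−4=0
SNF(R) diag = [4, 4, 4, 8] → torsion [4, 4, 4, 8]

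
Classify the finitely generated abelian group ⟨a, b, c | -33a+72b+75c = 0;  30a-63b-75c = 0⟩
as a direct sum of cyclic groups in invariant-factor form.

rank_ℚ(R)=2; free=3−2=1
SNF(R) diag = [3, 3] → torsion [3, 3]

Answer: M ≅ ℤ^1 ⊕ ℤ/3 ⊕ ℤ/3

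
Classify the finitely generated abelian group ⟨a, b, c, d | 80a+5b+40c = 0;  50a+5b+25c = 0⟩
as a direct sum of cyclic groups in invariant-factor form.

rank_ℚ(R)=2; free=4−2=2
SNF(R) diag = [5, 15] → torsion [5, 15]

Answer: M ≅ ℤ^2 ⊕ ℤ/5 ⊕ ℤ/15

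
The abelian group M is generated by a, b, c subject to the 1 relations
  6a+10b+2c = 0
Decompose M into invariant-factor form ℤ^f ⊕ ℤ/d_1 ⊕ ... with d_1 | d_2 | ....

Answer: M ≅ ℤ^2 ⊕ ℤ/2

Derivation:
rank_ℚ(R)=1; free=3−1=2
SNF(R) diag = [2] → torsion [2]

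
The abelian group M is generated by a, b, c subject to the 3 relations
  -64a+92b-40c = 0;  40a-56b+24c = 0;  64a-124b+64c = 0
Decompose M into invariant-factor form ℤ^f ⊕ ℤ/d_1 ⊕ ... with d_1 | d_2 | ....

Answer: M ≅ ℤ/4 ⊕ ℤ/8 ⊕ ℤ/8

Derivation:
rank_ℚ(R)=3; free=3−3=0
SNF(R) diag = [4, 8, 8] → torsion [4, 8, 8]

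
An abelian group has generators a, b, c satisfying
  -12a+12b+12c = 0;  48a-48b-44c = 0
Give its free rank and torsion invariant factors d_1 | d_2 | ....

rank_ℚ(R)=2; free=3−2=1
SNF(R) diag = [4, 12] → torsion [4, 12]

Answer: M ≅ ℤ^1 ⊕ ℤ/4 ⊕ ℤ/12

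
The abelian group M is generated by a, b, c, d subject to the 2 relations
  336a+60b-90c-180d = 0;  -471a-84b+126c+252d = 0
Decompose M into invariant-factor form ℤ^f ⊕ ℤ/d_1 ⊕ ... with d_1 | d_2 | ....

rank_ℚ(R)=2; free=4−2=2
SNF(R) diag = [3, 6] → torsion [3, 6]

Answer: M ≅ ℤ^2 ⊕ ℤ/3 ⊕ ℤ/6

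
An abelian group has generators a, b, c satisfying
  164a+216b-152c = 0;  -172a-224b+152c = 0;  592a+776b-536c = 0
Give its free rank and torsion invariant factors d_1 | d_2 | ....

Answer: M ≅ ℤ/4 ⊕ ℤ/8 ⊕ ℤ/24

Derivation:
rank_ℚ(R)=3; free=3−3=0
SNF(R) diag = [4, 8, 24] → torsion [4, 8, 24]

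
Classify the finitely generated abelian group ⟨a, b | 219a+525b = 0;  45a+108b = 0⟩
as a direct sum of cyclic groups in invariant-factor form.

rank_ℚ(R)=2; free=2−2=0
SNF(R) diag = [3, 9] → torsion [3, 9]

Answer: M ≅ ℤ/3 ⊕ ℤ/9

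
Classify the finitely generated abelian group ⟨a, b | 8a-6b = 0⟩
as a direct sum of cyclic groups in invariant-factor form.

rank_ℚ(R)=1; free=2−1=1
SNF(R) diag = [2] → torsion [2]

Answer: M ≅ ℤ^1 ⊕ ℤ/2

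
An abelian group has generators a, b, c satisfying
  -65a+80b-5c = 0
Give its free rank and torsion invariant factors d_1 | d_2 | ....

Answer: M ≅ ℤ^2 ⊕ ℤ/5

Derivation:
rank_ℚ(R)=1; free=3−1=2
SNF(R) diag = [5] → torsion [5]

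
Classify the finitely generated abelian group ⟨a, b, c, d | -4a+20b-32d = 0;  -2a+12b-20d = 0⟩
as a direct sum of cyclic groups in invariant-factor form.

Answer: M ≅ ℤ^2 ⊕ ℤ/2 ⊕ ℤ/4

Derivation:
rank_ℚ(R)=2; free=4−2=2
SNF(R) diag = [2, 4] → torsion [2, 4]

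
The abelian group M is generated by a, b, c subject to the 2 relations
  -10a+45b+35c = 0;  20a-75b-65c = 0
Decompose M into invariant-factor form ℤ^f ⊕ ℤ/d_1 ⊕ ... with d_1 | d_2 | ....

rank_ℚ(R)=2; free=3−2=1
SNF(R) diag = [5, 10] → torsion [5, 10]

Answer: M ≅ ℤ^1 ⊕ ℤ/5 ⊕ ℤ/10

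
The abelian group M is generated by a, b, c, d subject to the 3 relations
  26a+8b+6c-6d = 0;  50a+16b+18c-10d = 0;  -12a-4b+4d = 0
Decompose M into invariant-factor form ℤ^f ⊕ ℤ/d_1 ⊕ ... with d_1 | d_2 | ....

Answer: M ≅ ℤ^1 ⊕ ℤ/2 ⊕ ℤ/4 ⊕ ℤ/4

Derivation:
rank_ℚ(R)=3; free=4−3=1
SNF(R) diag = [2, 4, 4] → torsion [2, 4, 4]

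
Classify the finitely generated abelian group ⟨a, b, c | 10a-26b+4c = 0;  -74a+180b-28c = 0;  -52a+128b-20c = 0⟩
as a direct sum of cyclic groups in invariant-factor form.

rank_ℚ(R)=3; free=3−3=0
SNF(R) diag = [2, 2, 4] → torsion [2, 2, 4]

Answer: M ≅ ℤ/2 ⊕ ℤ/2 ⊕ ℤ/4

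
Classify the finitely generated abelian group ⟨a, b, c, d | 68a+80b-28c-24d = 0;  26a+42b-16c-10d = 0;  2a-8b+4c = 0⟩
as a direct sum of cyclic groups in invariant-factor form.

Answer: M ≅ ℤ^1 ⊕ ℤ/2 ⊕ ℤ/2 ⊕ ℤ/4

Derivation:
rank_ℚ(R)=3; free=4−3=1
SNF(R) diag = [2, 2, 4] → torsion [2, 2, 4]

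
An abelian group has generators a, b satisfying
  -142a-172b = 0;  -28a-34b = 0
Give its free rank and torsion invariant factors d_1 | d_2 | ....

rank_ℚ(R)=2; free=2−2=0
SNF(R) diag = [2, 6] → torsion [2, 6]

Answer: M ≅ ℤ/2 ⊕ ℤ/6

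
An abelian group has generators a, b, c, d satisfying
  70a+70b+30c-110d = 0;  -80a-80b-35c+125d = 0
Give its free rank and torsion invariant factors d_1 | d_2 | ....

rank_ℚ(R)=2; free=4−2=2
SNF(R) diag = [5, 10] → torsion [5, 10]

Answer: M ≅ ℤ^2 ⊕ ℤ/5 ⊕ ℤ/10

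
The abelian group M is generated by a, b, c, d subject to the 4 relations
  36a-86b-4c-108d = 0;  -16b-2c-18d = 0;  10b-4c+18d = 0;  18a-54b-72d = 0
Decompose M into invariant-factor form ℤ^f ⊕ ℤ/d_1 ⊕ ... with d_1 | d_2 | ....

rank_ℚ(R)=4; free=4−4=0
SNF(R) diag = [2, 6, 18, 18] → torsion [2, 6, 18, 18]

Answer: M ≅ ℤ/2 ⊕ ℤ/6 ⊕ ℤ/18 ⊕ ℤ/18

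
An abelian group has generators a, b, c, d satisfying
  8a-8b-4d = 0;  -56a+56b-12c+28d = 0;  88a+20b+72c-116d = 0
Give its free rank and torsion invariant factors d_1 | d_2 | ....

Answer: M ≅ ℤ^1 ⊕ ℤ/4 ⊕ ℤ/12 ⊕ ℤ/36

Derivation:
rank_ℚ(R)=3; free=4−3=1
SNF(R) diag = [4, 12, 36] → torsion [4, 12, 36]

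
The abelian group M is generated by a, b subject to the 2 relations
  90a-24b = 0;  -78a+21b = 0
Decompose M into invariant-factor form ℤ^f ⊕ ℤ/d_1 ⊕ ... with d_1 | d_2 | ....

rank_ℚ(R)=2; free=2−2=0
SNF(R) diag = [3, 6] → torsion [3, 6]

Answer: M ≅ ℤ/3 ⊕ ℤ/6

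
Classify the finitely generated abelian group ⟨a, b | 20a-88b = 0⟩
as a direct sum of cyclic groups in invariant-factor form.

Answer: M ≅ ℤ^1 ⊕ ℤ/4

Derivation:
rank_ℚ(R)=1; free=2−1=1
SNF(R) diag = [4] → torsion [4]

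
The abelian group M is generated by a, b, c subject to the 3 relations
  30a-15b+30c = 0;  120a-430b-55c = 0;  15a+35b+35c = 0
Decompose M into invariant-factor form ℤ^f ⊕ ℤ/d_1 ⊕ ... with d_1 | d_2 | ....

rank_ℚ(R)=3; free=3−3=0
SNF(R) diag = [5, 15, 15] → torsion [5, 15, 15]

Answer: M ≅ ℤ/5 ⊕ ℤ/15 ⊕ ℤ/15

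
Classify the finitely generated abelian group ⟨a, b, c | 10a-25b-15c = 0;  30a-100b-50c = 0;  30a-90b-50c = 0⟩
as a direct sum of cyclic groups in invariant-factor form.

Answer: M ≅ ℤ/5 ⊕ ℤ/10 ⊕ ℤ/10

Derivation:
rank_ℚ(R)=3; free=3−3=0
SNF(R) diag = [5, 10, 10] → torsion [5, 10, 10]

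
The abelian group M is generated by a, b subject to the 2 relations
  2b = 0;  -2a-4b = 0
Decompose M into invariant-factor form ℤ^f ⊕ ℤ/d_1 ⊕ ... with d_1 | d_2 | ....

Answer: M ≅ ℤ/2 ⊕ ℤ/2

Derivation:
rank_ℚ(R)=2; free=2−2=0
SNF(R) diag = [2, 2] → torsion [2, 2]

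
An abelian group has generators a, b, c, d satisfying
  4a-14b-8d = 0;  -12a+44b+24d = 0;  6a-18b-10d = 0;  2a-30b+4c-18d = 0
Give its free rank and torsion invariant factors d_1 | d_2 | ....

Answer: M ≅ ℤ/2 ⊕ ℤ/2 ⊕ ℤ/4 ⊕ ℤ/4

Derivation:
rank_ℚ(R)=4; free=4−4=0
SNF(R) diag = [2, 2, 4, 4] → torsion [2, 2, 4, 4]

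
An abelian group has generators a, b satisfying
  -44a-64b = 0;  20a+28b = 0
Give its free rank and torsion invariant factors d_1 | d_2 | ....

Answer: M ≅ ℤ/4 ⊕ ℤ/12

Derivation:
rank_ℚ(R)=2; free=2−2=0
SNF(R) diag = [4, 12] → torsion [4, 12]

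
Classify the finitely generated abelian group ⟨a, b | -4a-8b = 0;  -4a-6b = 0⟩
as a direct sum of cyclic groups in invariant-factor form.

rank_ℚ(R)=2; free=2−2=0
SNF(R) diag = [2, 4] → torsion [2, 4]

Answer: M ≅ ℤ/2 ⊕ ℤ/4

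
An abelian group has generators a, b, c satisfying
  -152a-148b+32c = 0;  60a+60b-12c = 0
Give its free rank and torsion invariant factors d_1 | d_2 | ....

Answer: M ≅ ℤ^1 ⊕ ℤ/4 ⊕ ℤ/12

Derivation:
rank_ℚ(R)=2; free=3−2=1
SNF(R) diag = [4, 12] → torsion [4, 12]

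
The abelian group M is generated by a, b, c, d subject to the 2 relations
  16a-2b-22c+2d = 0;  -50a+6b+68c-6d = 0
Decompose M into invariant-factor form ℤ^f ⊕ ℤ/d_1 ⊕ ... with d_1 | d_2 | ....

rank_ℚ(R)=2; free=4−2=2
SNF(R) diag = [2, 2] → torsion [2, 2]

Answer: M ≅ ℤ^2 ⊕ ℤ/2 ⊕ ℤ/2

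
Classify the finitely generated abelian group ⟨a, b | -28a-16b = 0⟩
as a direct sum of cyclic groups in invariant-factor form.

rank_ℚ(R)=1; free=2−1=1
SNF(R) diag = [4] → torsion [4]

Answer: M ≅ ℤ^1 ⊕ ℤ/4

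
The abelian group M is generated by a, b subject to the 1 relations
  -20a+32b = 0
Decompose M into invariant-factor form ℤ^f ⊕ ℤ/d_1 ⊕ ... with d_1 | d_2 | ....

rank_ℚ(R)=1; free=2−1=1
SNF(R) diag = [4] → torsion [4]

Answer: M ≅ ℤ^1 ⊕ ℤ/4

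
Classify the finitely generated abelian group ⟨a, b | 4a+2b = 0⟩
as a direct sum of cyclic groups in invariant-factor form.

rank_ℚ(R)=1; free=2−1=1
SNF(R) diag = [2] → torsion [2]

Answer: M ≅ ℤ^1 ⊕ ℤ/2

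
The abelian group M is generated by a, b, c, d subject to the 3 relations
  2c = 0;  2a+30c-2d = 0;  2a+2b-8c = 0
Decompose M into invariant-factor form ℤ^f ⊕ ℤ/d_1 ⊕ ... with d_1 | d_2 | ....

Answer: M ≅ ℤ^1 ⊕ ℤ/2 ⊕ ℤ/2 ⊕ ℤ/2

Derivation:
rank_ℚ(R)=3; free=4−3=1
SNF(R) diag = [2, 2, 2] → torsion [2, 2, 2]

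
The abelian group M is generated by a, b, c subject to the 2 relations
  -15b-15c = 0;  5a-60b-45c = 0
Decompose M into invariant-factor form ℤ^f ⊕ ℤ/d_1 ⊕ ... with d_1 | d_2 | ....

rank_ℚ(R)=2; free=3−2=1
SNF(R) diag = [5, 15] → torsion [5, 15]

Answer: M ≅ ℤ^1 ⊕ ℤ/5 ⊕ ℤ/15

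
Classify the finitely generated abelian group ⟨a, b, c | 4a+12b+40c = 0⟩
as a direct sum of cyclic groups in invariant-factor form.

rank_ℚ(R)=1; free=3−1=2
SNF(R) diag = [4] → torsion [4]

Answer: M ≅ ℤ^2 ⊕ ℤ/4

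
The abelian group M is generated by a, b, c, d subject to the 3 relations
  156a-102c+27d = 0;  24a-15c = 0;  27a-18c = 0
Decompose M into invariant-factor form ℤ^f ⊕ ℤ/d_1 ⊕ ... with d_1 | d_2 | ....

rank_ℚ(R)=3; free=4−3=1
SNF(R) diag = [3, 9, 27] → torsion [3, 9, 27]

Answer: M ≅ ℤ^1 ⊕ ℤ/3 ⊕ ℤ/9 ⊕ ℤ/27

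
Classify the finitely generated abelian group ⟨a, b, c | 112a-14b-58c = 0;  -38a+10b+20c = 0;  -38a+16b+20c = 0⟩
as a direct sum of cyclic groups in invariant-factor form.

rank_ℚ(R)=3; free=3−3=0
SNF(R) diag = [2, 6, 18] → torsion [2, 6, 18]

Answer: M ≅ ℤ/2 ⊕ ℤ/6 ⊕ ℤ/18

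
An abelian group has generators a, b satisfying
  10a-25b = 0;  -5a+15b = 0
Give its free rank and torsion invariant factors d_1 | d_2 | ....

Answer: M ≅ ℤ/5 ⊕ ℤ/5

Derivation:
rank_ℚ(R)=2; free=2−2=0
SNF(R) diag = [5, 5] → torsion [5, 5]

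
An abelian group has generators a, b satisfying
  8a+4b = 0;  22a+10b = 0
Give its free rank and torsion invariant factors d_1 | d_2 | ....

rank_ℚ(R)=2; free=2−2=0
SNF(R) diag = [2, 4] → torsion [2, 4]

Answer: M ≅ ℤ/2 ⊕ ℤ/4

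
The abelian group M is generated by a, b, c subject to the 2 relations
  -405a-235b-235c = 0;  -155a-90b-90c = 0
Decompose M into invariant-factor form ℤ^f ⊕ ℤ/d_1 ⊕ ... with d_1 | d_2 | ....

rank_ℚ(R)=2; free=3−2=1
SNF(R) diag = [5, 5] → torsion [5, 5]

Answer: M ≅ ℤ^1 ⊕ ℤ/5 ⊕ ℤ/5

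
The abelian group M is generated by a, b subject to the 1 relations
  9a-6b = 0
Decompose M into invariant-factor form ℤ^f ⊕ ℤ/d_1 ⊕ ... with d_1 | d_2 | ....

Answer: M ≅ ℤ^1 ⊕ ℤ/3

Derivation:
rank_ℚ(R)=1; free=2−1=1
SNF(R) diag = [3] → torsion [3]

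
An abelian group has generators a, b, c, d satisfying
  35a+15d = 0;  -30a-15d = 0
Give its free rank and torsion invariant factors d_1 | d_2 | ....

rank_ℚ(R)=2; free=4−2=2
SNF(R) diag = [5, 15] → torsion [5, 15]

Answer: M ≅ ℤ^2 ⊕ ℤ/5 ⊕ ℤ/15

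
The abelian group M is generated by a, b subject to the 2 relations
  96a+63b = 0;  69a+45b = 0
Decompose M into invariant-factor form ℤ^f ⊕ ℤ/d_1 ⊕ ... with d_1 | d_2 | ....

Answer: M ≅ ℤ/3 ⊕ ℤ/9

Derivation:
rank_ℚ(R)=2; free=2−2=0
SNF(R) diag = [3, 9] → torsion [3, 9]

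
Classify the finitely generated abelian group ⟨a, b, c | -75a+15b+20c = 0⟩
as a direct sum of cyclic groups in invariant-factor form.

rank_ℚ(R)=1; free=3−1=2
SNF(R) diag = [5] → torsion [5]

Answer: M ≅ ℤ^2 ⊕ ℤ/5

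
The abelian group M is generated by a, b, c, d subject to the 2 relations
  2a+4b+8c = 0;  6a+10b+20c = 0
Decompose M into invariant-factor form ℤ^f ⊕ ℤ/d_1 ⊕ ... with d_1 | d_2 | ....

rank_ℚ(R)=2; free=4−2=2
SNF(R) diag = [2, 2] → torsion [2, 2]

Answer: M ≅ ℤ^2 ⊕ ℤ/2 ⊕ ℤ/2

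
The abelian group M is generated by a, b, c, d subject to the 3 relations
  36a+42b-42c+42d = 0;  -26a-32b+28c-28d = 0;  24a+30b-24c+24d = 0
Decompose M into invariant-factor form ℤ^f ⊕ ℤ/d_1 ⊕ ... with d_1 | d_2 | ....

Answer: M ≅ ℤ^1 ⊕ ℤ/2 ⊕ ℤ/6 ⊕ ℤ/6

Derivation:
rank_ℚ(R)=3; free=4−3=1
SNF(R) diag = [2, 6, 6] → torsion [2, 6, 6]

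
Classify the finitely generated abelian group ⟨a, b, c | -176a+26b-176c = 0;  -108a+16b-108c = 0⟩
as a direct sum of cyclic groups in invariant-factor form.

rank_ℚ(R)=2; free=3−2=1
SNF(R) diag = [2, 4] → torsion [2, 4]

Answer: M ≅ ℤ^1 ⊕ ℤ/2 ⊕ ℤ/4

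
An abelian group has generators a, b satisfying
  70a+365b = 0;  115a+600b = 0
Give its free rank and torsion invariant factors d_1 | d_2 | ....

Answer: M ≅ ℤ/5 ⊕ ℤ/5

Derivation:
rank_ℚ(R)=2; free=2−2=0
SNF(R) diag = [5, 5] → torsion [5, 5]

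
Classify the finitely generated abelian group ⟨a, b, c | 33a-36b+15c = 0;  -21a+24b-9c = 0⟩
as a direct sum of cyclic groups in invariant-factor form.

rank_ℚ(R)=2; free=3−2=1
SNF(R) diag = [3, 6] → torsion [3, 6]

Answer: M ≅ ℤ^1 ⊕ ℤ/3 ⊕ ℤ/6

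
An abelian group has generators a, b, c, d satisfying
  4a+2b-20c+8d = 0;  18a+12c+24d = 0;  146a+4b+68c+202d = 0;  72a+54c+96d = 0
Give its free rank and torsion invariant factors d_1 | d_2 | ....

rank_ℚ(R)=4; free=4−4=0
SNF(R) diag = [2, 6, 6, 6] → torsion [2, 6, 6, 6]

Answer: M ≅ ℤ/2 ⊕ ℤ/6 ⊕ ℤ/6 ⊕ ℤ/6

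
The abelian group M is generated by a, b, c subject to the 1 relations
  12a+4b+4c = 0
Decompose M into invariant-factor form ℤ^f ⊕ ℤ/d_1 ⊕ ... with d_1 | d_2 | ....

rank_ℚ(R)=1; free=3−1=2
SNF(R) diag = [4] → torsion [4]

Answer: M ≅ ℤ^2 ⊕ ℤ/4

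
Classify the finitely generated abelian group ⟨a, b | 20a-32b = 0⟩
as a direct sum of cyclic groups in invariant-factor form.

rank_ℚ(R)=1; free=2−1=1
SNF(R) diag = [4] → torsion [4]

Answer: M ≅ ℤ^1 ⊕ ℤ/4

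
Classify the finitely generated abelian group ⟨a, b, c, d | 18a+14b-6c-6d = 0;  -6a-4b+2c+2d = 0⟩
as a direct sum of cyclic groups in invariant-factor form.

Answer: M ≅ ℤ^2 ⊕ ℤ/2 ⊕ ℤ/2

Derivation:
rank_ℚ(R)=2; free=4−2=2
SNF(R) diag = [2, 2] → torsion [2, 2]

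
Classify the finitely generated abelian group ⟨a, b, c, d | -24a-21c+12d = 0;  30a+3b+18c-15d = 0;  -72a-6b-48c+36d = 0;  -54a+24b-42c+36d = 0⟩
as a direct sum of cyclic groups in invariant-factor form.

Answer: M ≅ ℤ/3 ⊕ ℤ/3 ⊕ ℤ/6 ⊕ ℤ/18

Derivation:
rank_ℚ(R)=4; free=4−4=0
SNF(R) diag = [3, 3, 6, 18] → torsion [3, 3, 6, 18]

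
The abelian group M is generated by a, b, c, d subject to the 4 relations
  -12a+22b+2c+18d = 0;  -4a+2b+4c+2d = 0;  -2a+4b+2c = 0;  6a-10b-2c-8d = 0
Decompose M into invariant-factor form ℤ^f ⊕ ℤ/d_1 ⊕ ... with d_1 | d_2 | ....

rank_ℚ(R)=4; free=4−4=0
SNF(R) diag = [2, 2, 2, 6] → torsion [2, 2, 2, 6]

Answer: M ≅ ℤ/2 ⊕ ℤ/2 ⊕ ℤ/2 ⊕ ℤ/6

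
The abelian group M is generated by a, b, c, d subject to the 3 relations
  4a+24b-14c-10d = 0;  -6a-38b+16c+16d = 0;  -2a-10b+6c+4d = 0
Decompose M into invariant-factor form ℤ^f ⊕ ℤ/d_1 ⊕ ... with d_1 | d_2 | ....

rank_ℚ(R)=3; free=4−3=1
SNF(R) diag = [2, 2, 6] → torsion [2, 2, 6]

Answer: M ≅ ℤ^1 ⊕ ℤ/2 ⊕ ℤ/2 ⊕ ℤ/6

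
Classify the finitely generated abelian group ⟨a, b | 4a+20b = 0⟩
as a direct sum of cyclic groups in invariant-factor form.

Answer: M ≅ ℤ^1 ⊕ ℤ/4

Derivation:
rank_ℚ(R)=1; free=2−1=1
SNF(R) diag = [4] → torsion [4]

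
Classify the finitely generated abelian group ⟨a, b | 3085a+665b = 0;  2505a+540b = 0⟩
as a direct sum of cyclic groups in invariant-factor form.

rank_ℚ(R)=2; free=2−2=0
SNF(R) diag = [5, 15] → torsion [5, 15]

Answer: M ≅ ℤ/5 ⊕ ℤ/15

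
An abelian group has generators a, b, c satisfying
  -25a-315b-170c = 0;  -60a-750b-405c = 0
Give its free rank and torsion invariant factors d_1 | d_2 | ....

rank_ℚ(R)=2; free=3−2=1
SNF(R) diag = [5, 15] → torsion [5, 15]

Answer: M ≅ ℤ^1 ⊕ ℤ/5 ⊕ ℤ/15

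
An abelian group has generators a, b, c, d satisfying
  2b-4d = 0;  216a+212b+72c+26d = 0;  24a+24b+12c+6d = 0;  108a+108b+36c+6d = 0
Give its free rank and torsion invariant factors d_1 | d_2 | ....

Answer: M ≅ ℤ/2 ⊕ ℤ/6 ⊕ ℤ/12 ⊕ ℤ/36

Derivation:
rank_ℚ(R)=4; free=4−4=0
SNF(R) diag = [2, 6, 12, 36] → torsion [2, 6, 12, 36]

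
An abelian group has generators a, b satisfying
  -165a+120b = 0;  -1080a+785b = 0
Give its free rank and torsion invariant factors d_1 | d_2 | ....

Answer: M ≅ ℤ/5 ⊕ ℤ/15

Derivation:
rank_ℚ(R)=2; free=2−2=0
SNF(R) diag = [5, 15] → torsion [5, 15]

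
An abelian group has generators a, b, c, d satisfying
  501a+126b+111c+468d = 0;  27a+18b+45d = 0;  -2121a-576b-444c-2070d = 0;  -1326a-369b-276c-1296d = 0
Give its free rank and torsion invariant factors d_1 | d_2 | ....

Answer: M ≅ ℤ/3 ⊕ ℤ/9 ⊕ ℤ/9 ⊕ ℤ/27

Derivation:
rank_ℚ(R)=4; free=4−4=0
SNF(R) diag = [3, 9, 9, 27] → torsion [3, 9, 9, 27]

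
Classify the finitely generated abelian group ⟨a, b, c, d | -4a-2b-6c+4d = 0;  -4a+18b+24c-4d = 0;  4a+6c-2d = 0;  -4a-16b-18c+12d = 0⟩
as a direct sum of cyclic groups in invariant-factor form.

Answer: M ≅ ℤ/2 ⊕ ℤ/2 ⊕ ℤ/6 ⊕ ℤ/12

Derivation:
rank_ℚ(R)=4; free=4−4=0
SNF(R) diag = [2, 2, 6, 12] → torsion [2, 2, 6, 12]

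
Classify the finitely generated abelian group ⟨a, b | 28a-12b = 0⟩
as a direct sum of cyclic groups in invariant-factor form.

Answer: M ≅ ℤ^1 ⊕ ℤ/4

Derivation:
rank_ℚ(R)=1; free=2−1=1
SNF(R) diag = [4] → torsion [4]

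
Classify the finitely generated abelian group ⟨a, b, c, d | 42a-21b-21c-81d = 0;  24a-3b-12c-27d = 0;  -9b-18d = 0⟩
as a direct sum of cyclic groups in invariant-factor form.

rank_ℚ(R)=3; free=4−3=1
SNF(R) diag = [3, 9, 9] → torsion [3, 9, 9]

Answer: M ≅ ℤ^1 ⊕ ℤ/3 ⊕ ℤ/9 ⊕ ℤ/9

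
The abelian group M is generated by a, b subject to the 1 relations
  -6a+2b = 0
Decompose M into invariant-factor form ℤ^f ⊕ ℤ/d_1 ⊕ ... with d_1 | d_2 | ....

Answer: M ≅ ℤ^1 ⊕ ℤ/2

Derivation:
rank_ℚ(R)=1; free=2−1=1
SNF(R) diag = [2] → torsion [2]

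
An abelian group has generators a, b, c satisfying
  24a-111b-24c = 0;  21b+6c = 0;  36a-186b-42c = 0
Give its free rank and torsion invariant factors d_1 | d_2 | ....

rank_ℚ(R)=3; free=3−3=0
SNF(R) diag = [3, 6, 12] → torsion [3, 6, 12]

Answer: M ≅ ℤ/3 ⊕ ℤ/6 ⊕ ℤ/12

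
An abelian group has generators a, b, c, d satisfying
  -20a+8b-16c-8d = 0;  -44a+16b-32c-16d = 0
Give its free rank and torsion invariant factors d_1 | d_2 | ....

Answer: M ≅ ℤ^2 ⊕ ℤ/4 ⊕ ℤ/8

Derivation:
rank_ℚ(R)=2; free=4−2=2
SNF(R) diag = [4, 8] → torsion [4, 8]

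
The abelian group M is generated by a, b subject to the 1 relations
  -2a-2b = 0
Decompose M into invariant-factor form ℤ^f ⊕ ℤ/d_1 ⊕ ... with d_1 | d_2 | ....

rank_ℚ(R)=1; free=2−1=1
SNF(R) diag = [2] → torsion [2]

Answer: M ≅ ℤ^1 ⊕ ℤ/2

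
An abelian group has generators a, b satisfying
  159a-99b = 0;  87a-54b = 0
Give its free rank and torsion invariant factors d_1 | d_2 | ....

rank_ℚ(R)=2; free=2−2=0
SNF(R) diag = [3, 9] → torsion [3, 9]

Answer: M ≅ ℤ/3 ⊕ ℤ/9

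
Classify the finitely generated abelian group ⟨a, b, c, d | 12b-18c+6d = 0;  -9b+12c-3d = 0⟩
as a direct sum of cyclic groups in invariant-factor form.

rank_ℚ(R)=2; free=4−2=2
SNF(R) diag = [3, 6] → torsion [3, 6]

Answer: M ≅ ℤ^2 ⊕ ℤ/3 ⊕ ℤ/6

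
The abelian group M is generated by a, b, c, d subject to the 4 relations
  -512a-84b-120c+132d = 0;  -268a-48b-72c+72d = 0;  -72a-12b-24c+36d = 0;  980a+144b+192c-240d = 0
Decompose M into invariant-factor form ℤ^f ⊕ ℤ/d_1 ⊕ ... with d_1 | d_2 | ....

rank_ℚ(R)=4; free=4−4=0
SNF(R) diag = [4, 12, 24, 24] → torsion [4, 12, 24, 24]

Answer: M ≅ ℤ/4 ⊕ ℤ/12 ⊕ ℤ/24 ⊕ ℤ/24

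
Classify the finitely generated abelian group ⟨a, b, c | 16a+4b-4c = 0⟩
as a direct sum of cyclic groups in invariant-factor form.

Answer: M ≅ ℤ^2 ⊕ ℤ/4

Derivation:
rank_ℚ(R)=1; free=3−1=2
SNF(R) diag = [4] → torsion [4]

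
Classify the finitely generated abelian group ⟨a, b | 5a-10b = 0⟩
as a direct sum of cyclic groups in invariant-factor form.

rank_ℚ(R)=1; free=2−1=1
SNF(R) diag = [5] → torsion [5]

Answer: M ≅ ℤ^1 ⊕ ℤ/5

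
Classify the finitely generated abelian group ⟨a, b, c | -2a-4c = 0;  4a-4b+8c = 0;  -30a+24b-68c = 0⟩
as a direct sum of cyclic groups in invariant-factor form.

Answer: M ≅ ℤ/2 ⊕ ℤ/4 ⊕ ℤ/8

Derivation:
rank_ℚ(R)=3; free=3−3=0
SNF(R) diag = [2, 4, 8] → torsion [2, 4, 8]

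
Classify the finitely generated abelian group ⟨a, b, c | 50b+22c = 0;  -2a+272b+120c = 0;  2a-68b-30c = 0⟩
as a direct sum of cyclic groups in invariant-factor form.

rank_ℚ(R)=3; free=3−3=0
SNF(R) diag = [2, 2, 6] → torsion [2, 2, 6]

Answer: M ≅ ℤ/2 ⊕ ℤ/2 ⊕ ℤ/6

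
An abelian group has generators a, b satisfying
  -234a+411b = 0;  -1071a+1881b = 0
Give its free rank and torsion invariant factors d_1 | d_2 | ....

rank_ℚ(R)=2; free=2−2=0
SNF(R) diag = [3, 9] → torsion [3, 9]

Answer: M ≅ ℤ/3 ⊕ ℤ/9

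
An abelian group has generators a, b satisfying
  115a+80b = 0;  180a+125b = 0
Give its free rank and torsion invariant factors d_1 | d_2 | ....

rank_ℚ(R)=2; free=2−2=0
SNF(R) diag = [5, 5] → torsion [5, 5]

Answer: M ≅ ℤ/5 ⊕ ℤ/5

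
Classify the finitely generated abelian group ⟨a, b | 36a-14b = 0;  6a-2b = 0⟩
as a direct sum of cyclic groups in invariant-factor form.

Answer: M ≅ ℤ/2 ⊕ ℤ/6

Derivation:
rank_ℚ(R)=2; free=2−2=0
SNF(R) diag = [2, 6] → torsion [2, 6]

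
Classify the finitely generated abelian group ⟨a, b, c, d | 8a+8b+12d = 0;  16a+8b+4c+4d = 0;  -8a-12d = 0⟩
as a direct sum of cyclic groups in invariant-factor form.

rank_ℚ(R)=3; free=4−3=1
SNF(R) diag = [4, 4, 8] → torsion [4, 4, 8]

Answer: M ≅ ℤ^1 ⊕ ℤ/4 ⊕ ℤ/4 ⊕ ℤ/8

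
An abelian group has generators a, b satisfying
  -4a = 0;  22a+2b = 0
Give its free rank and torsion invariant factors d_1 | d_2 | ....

Answer: M ≅ ℤ/2 ⊕ ℤ/4

Derivation:
rank_ℚ(R)=2; free=2−2=0
SNF(R) diag = [2, 4] → torsion [2, 4]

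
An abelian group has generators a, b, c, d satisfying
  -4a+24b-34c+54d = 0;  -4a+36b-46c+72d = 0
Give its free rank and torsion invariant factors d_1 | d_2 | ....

rank_ℚ(R)=2; free=4−2=2
SNF(R) diag = [2, 6] → torsion [2, 6]

Answer: M ≅ ℤ^2 ⊕ ℤ/2 ⊕ ℤ/6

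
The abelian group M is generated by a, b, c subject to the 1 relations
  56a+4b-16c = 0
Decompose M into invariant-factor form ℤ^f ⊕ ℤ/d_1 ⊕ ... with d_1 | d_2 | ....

Answer: M ≅ ℤ^2 ⊕ ℤ/4

Derivation:
rank_ℚ(R)=1; free=3−1=2
SNF(R) diag = [4] → torsion [4]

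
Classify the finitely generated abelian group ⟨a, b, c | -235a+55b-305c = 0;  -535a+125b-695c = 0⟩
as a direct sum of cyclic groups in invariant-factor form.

Answer: M ≅ ℤ^1 ⊕ ℤ/5 ⊕ ℤ/10

Derivation:
rank_ℚ(R)=2; free=3−2=1
SNF(R) diag = [5, 10] → torsion [5, 10]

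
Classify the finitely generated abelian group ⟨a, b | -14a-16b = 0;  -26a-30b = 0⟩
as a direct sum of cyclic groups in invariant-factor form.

Answer: M ≅ ℤ/2 ⊕ ℤ/2

Derivation:
rank_ℚ(R)=2; free=2−2=0
SNF(R) diag = [2, 2] → torsion [2, 2]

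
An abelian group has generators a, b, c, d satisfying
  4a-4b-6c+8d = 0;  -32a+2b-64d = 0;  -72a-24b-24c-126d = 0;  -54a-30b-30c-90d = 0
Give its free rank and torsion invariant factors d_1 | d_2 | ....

rank_ℚ(R)=4; free=4−4=0
SNF(R) diag = [2, 6, 18, 18] → torsion [2, 6, 18, 18]

Answer: M ≅ ℤ/2 ⊕ ℤ/6 ⊕ ℤ/18 ⊕ ℤ/18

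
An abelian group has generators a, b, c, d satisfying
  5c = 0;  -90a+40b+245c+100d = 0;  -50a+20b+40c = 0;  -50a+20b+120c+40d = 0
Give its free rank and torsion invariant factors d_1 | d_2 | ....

Answer: M ≅ ℤ/5 ⊕ ℤ/10 ⊕ ℤ/20 ⊕ ℤ/40

Derivation:
rank_ℚ(R)=4; free=4−4=0
SNF(R) diag = [5, 10, 20, 40] → torsion [5, 10, 20, 40]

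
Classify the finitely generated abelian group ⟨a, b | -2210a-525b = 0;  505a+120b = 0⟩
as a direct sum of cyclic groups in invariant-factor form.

rank_ℚ(R)=2; free=2−2=0
SNF(R) diag = [5, 15] → torsion [5, 15]

Answer: M ≅ ℤ/5 ⊕ ℤ/15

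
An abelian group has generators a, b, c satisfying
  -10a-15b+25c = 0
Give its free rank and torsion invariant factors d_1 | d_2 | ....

rank_ℚ(R)=1; free=3−1=2
SNF(R) diag = [5] → torsion [5]

Answer: M ≅ ℤ^2 ⊕ ℤ/5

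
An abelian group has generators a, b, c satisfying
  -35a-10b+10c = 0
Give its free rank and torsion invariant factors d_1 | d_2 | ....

Answer: M ≅ ℤ^2 ⊕ ℤ/5

Derivation:
rank_ℚ(R)=1; free=3−1=2
SNF(R) diag = [5] → torsion [5]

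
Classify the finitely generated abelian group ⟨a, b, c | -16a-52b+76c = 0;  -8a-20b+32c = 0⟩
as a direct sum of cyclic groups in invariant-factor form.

rank_ℚ(R)=2; free=3−2=1
SNF(R) diag = [4, 12] → torsion [4, 12]

Answer: M ≅ ℤ^1 ⊕ ℤ/4 ⊕ ℤ/12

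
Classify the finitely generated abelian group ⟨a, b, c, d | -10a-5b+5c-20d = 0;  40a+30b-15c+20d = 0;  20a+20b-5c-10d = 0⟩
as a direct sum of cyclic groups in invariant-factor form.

Answer: M ≅ ℤ^1 ⊕ ℤ/5 ⊕ ℤ/5 ⊕ ℤ/10

Derivation:
rank_ℚ(R)=3; free=4−3=1
SNF(R) diag = [5, 5, 10] → torsion [5, 5, 10]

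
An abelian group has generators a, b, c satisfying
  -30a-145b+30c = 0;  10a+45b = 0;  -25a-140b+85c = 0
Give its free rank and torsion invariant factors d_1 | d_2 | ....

Answer: M ≅ ℤ/5 ⊕ ℤ/5 ⊕ ℤ/10

Derivation:
rank_ℚ(R)=3; free=3−3=0
SNF(R) diag = [5, 5, 10] → torsion [5, 5, 10]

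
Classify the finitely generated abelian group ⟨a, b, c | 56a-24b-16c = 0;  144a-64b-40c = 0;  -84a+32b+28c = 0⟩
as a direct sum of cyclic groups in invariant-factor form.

rank_ℚ(R)=3; free=3−3=0
SNF(R) diag = [4, 8, 8] → torsion [4, 8, 8]

Answer: M ≅ ℤ/4 ⊕ ℤ/8 ⊕ ℤ/8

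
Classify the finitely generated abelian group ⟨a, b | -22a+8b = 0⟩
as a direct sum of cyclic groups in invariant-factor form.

rank_ℚ(R)=1; free=2−1=1
SNF(R) diag = [2] → torsion [2]

Answer: M ≅ ℤ^1 ⊕ ℤ/2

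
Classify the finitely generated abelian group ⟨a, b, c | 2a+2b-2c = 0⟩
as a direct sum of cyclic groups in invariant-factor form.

rank_ℚ(R)=1; free=3−1=2
SNF(R) diag = [2] → torsion [2]

Answer: M ≅ ℤ^2 ⊕ ℤ/2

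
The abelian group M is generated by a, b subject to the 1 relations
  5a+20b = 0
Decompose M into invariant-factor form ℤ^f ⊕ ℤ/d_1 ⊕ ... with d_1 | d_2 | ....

rank_ℚ(R)=1; free=2−1=1
SNF(R) diag = [5] → torsion [5]

Answer: M ≅ ℤ^1 ⊕ ℤ/5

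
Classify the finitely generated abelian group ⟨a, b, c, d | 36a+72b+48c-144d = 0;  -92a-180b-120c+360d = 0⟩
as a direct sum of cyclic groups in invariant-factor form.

rank_ℚ(R)=2; free=4−2=2
SNF(R) diag = [4, 12] → torsion [4, 12]

Answer: M ≅ ℤ^2 ⊕ ℤ/4 ⊕ ℤ/12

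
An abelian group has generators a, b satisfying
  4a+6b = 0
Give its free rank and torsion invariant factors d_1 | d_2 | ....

rank_ℚ(R)=1; free=2−1=1
SNF(R) diag = [2] → torsion [2]

Answer: M ≅ ℤ^1 ⊕ ℤ/2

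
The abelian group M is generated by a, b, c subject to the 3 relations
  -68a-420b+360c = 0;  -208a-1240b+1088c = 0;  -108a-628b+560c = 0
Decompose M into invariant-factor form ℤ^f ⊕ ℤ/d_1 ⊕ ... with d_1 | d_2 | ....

rank_ℚ(R)=3; free=3−3=0
SNF(R) diag = [4, 8, 24] → torsion [4, 8, 24]

Answer: M ≅ ℤ/4 ⊕ ℤ/8 ⊕ ℤ/24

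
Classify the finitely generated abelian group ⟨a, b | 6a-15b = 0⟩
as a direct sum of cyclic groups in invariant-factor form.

rank_ℚ(R)=1; free=2−1=1
SNF(R) diag = [3] → torsion [3]

Answer: M ≅ ℤ^1 ⊕ ℤ/3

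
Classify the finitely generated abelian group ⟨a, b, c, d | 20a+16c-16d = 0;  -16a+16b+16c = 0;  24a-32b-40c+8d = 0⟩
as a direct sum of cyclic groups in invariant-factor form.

rank_ℚ(R)=3; free=4−3=1
SNF(R) diag = [4, 8, 16] → torsion [4, 8, 16]

Answer: M ≅ ℤ^1 ⊕ ℤ/4 ⊕ ℤ/8 ⊕ ℤ/16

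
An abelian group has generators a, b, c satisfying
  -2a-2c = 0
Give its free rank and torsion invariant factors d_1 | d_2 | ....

Answer: M ≅ ℤ^2 ⊕ ℤ/2

Derivation:
rank_ℚ(R)=1; free=3−1=2
SNF(R) diag = [2] → torsion [2]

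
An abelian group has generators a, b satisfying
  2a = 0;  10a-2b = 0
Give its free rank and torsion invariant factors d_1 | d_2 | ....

Answer: M ≅ ℤ/2 ⊕ ℤ/2

Derivation:
rank_ℚ(R)=2; free=2−2=0
SNF(R) diag = [2, 2] → torsion [2, 2]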